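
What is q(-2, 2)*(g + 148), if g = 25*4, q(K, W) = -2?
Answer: -496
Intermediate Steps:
g = 100
q(-2, 2)*(g + 148) = -2*(100 + 148) = -2*248 = -496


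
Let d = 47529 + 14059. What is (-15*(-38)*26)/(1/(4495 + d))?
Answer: 979350060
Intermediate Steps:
d = 61588
(-15*(-38)*26)/(1/(4495 + d)) = (-15*(-38)*26)/(1/(4495 + 61588)) = (570*26)/(1/66083) = 14820/(1/66083) = 14820*66083 = 979350060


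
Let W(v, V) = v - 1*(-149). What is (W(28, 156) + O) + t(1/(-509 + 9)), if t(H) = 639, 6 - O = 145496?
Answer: -144674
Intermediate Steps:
O = -145490 (O = 6 - 1*145496 = 6 - 145496 = -145490)
W(v, V) = 149 + v (W(v, V) = v + 149 = 149 + v)
(W(28, 156) + O) + t(1/(-509 + 9)) = ((149 + 28) - 145490) + 639 = (177 - 145490) + 639 = -145313 + 639 = -144674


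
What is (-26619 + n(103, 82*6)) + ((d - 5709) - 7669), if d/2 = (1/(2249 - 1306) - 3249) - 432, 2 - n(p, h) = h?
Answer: -45121605/943 ≈ -47849.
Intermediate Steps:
n(p, h) = 2 - h
d = -6942364/943 (d = 2*((1/(2249 - 1306) - 3249) - 432) = 2*((1/943 - 3249) - 432) = 2*(-3063806/943 - 432) = 2*(-3471182/943) = -6942364/943 ≈ -7362.0)
(-26619 + n(103, 82*6)) + ((d - 5709) - 7669) = (-26619 + (2 - 82*6)) + ((-6942364/943 - 5709) - 7669) = (-26619 + (2 - 1*492)) + (-12325951/943 - 7669) = (-26619 + (2 - 492)) - 19557818/943 = (-26619 - 490) - 19557818/943 = -27109 - 19557818/943 = -45121605/943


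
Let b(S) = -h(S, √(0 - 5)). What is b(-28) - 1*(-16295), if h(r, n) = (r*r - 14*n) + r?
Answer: 15539 + 14*I*√5 ≈ 15539.0 + 31.305*I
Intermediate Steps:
h(r, n) = r + r² - 14*n (h(r, n) = (r² - 14*n) + r = r + r² - 14*n)
b(S) = -S - S² + 14*I*√5 (b(S) = -(S + S² - 14*√(0 - 5)) = -(S + S² - 14*I*√5) = -S - S² + 14*I*√5)
b(-28) - 1*(-16295) = (-1*(-28) - 1*(-28)² + 14*I*√5) - 1*(-16295) = (28 - 1*784 + 14*I*√5) + 16295 = (28 - 784 + 14*I*√5) + 16295 = (-756 + 14*I*√5) + 16295 = 15539 + 14*I*√5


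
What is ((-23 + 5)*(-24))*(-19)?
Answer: -8208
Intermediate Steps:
((-23 + 5)*(-24))*(-19) = -18*(-24)*(-19) = 432*(-19) = -8208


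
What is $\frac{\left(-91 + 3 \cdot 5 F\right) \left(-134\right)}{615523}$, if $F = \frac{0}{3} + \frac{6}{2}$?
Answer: $\frac{6164}{615523} \approx 0.010014$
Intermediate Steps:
$F = 3$ ($F = 0 \cdot \frac{1}{3} + 6 \cdot \frac{1}{2} = 0 + 3 = 3$)
$\frac{\left(-91 + 3 \cdot 5 F\right) \left(-134\right)}{615523} = \frac{\left(-91 + 3 \cdot 5 \cdot 3\right) \left(-134\right)}{615523} = \left(-91 + 15 \cdot 3\right) \left(-134\right) \frac{1}{615523} = \left(-91 + 45\right) \left(-134\right) \frac{1}{615523} = \left(-46\right) \left(-134\right) \frac{1}{615523} = 6164 \cdot \frac{1}{615523} = \frac{6164}{615523}$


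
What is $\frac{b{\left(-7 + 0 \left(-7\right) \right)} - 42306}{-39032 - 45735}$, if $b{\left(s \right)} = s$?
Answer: $\frac{42313}{84767} \approx 0.49917$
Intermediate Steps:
$\frac{b{\left(-7 + 0 \left(-7\right) \right)} - 42306}{-39032 - 45735} = \frac{\left(-7 + 0 \left(-7\right)\right) - 42306}{-39032 - 45735} = \frac{\left(-7 + 0\right) - 42306}{-84767} = \left(-7 - 42306\right) \left(- \frac{1}{84767}\right) = \left(-42313\right) \left(- \frac{1}{84767}\right) = \frac{42313}{84767}$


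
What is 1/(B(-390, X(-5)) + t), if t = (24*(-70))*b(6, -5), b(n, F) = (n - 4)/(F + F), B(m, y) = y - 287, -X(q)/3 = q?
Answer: 1/64 ≈ 0.015625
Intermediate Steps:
X(q) = -3*q
B(m, y) = -287 + y
b(n, F) = (-4 + n)/(2*F) (b(n, F) = (-4 + n)/((2*F)) = (-4 + n)*(1/(2*F)) = (-4 + n)/(2*F))
t = 336 (t = (24*(-70))*((1/2)*(-4 + 6)/(-5)) = -840*(-1)*2/5 = -1680*(-1/5) = 336)
1/(B(-390, X(-5)) + t) = 1/((-287 - 3*(-5)) + 336) = 1/((-287 + 15) + 336) = 1/(-272 + 336) = 1/64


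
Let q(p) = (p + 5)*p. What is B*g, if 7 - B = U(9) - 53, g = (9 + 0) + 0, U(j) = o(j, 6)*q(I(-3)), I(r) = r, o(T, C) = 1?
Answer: 594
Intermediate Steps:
q(p) = p*(5 + p) (q(p) = (5 + p)*p = p*(5 + p))
U(j) = -6 (U(j) = 1*(-3*(5 - 3)) = 1*(-3*2) = 1*(-6) = -6)
g = 9 (g = 9 + 0 = 9)
B = 66 (B = 7 - (-6 - 53) = 7 - 1*(-59) = 7 + 59 = 66)
B*g = 66*9 = 594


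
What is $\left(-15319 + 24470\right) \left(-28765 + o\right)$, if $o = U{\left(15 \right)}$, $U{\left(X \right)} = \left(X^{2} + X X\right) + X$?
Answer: $-258973300$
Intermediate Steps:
$U{\left(X \right)} = X + 2 X^{2}$ ($U{\left(X \right)} = \left(X^{2} + X^{2}\right) + X = 2 X^{2} + X = X + 2 X^{2}$)
$o = 465$ ($o = 15 \left(1 + 2 \cdot 15\right) = 15 \left(1 + 30\right) = 15 \cdot 31 = 465$)
$\left(-15319 + 24470\right) \left(-28765 + o\right) = \left(-15319 + 24470\right) \left(-28765 + 465\right) = 9151 \left(-28300\right) = -258973300$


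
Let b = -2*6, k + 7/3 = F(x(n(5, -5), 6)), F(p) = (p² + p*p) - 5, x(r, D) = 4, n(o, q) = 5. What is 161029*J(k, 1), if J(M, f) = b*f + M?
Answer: 6119102/3 ≈ 2.0397e+6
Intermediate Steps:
F(p) = -5 + 2*p² (F(p) = (p² + p²) - 5 = 2*p² - 5 = -5 + 2*p²)
k = 74/3 (k = -7/3 + (-5 + 2*4²) = -7/3 + (-5 + 2*16) = -7/3 + (-5 + 32) = -7/3 + 27 = 74/3 ≈ 24.667)
b = -12
J(M, f) = M - 12*f (J(M, f) = -12*f + M = M - 12*f)
161029*J(k, 1) = 161029*(74/3 - 12*1) = 161029*(74/3 - 12) = 161029*(38/3) = 6119102/3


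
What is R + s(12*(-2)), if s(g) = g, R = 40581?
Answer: 40557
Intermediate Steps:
R + s(12*(-2)) = 40581 + 12*(-2) = 40581 - 24 = 40557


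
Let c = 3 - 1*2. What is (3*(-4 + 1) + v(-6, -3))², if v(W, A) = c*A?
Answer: 144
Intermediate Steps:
c = 1 (c = 3 - 2 = 1)
v(W, A) = A (v(W, A) = 1*A = A)
(3*(-4 + 1) + v(-6, -3))² = (3*(-4 + 1) - 3)² = (3*(-3) - 3)² = (-9 - 3)² = (-12)² = 144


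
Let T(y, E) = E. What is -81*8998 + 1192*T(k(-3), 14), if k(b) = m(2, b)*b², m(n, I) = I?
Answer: -712150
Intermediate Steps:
k(b) = b³ (k(b) = b*b² = b³)
-81*8998 + 1192*T(k(-3), 14) = -81*8998 + 1192*14 = -728838 + 16688 = -712150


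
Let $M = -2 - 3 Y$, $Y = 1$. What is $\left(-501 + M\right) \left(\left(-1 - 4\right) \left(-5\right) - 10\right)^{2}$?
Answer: $-113850$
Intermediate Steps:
$M = -5$ ($M = -2 - 3 = -5$)
$\left(-501 + M\right) \left(\left(-1 - 4\right) \left(-5\right) - 10\right)^{2} = \left(-501 - 5\right) \left(\left(-1 - 4\right) \left(-5\right) - 10\right)^{2} = - 506 \left(\left(-5\right) \left(-5\right) - 10\right)^{2} = - 506 \left(25 - 10\right)^{2} = - 506 \cdot 15^{2} = \left(-506\right) 225 = -113850$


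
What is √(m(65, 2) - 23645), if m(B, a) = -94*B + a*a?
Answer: I*√29751 ≈ 172.48*I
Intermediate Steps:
m(B, a) = a² - 94*B (m(B, a) = -94*B + a² = a² - 94*B)
√(m(65, 2) - 23645) = √((2² - 94*65) - 23645) = √((4 - 6110) - 23645) = √(-6106 - 23645) = √(-29751) = I*√29751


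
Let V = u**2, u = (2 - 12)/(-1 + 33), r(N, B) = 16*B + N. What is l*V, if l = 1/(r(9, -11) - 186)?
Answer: -25/90368 ≈ -0.00027665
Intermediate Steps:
r(N, B) = N + 16*B
u = -5/16 (u = -10/32 = -10*1/32 = -5/16 ≈ -0.31250)
l = -1/353 (l = 1/((9 + 16*(-11)) - 186) = 1/((9 - 176) - 186) = 1/(-167 - 186) = 1/(-353) = -1/353 ≈ -0.0028329)
V = 25/256 (V = (-5/16)**2 = 25/256 ≈ 0.097656)
l*V = -1/353*25/256 = -25/90368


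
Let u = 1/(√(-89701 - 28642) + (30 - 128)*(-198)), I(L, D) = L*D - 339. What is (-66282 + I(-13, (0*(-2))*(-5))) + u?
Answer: -25091704314735/376633559 - I*√118343/376633559 ≈ -66621.0 - 9.1338e-7*I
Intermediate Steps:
I(L, D) = -339 + D*L (I(L, D) = D*L - 339 = -339 + D*L)
u = 1/(19404 + I*√118343) (u = 1/(√(-118343) - 98*(-198)) = 1/(I*√118343 + 19404) = 1/(19404 + I*√118343) ≈ 5.152e-5 - 9.134e-7*I)
(-66282 + I(-13, (0*(-2))*(-5))) + u = (-66282 + (-339 + ((0*(-2))*(-5))*(-13))) + (19404/376633559 - I*√118343/376633559) = (-66282 + (-339 + (0*(-5))*(-13))) + (19404/376633559 - I*√118343/376633559) = (-66282 + (-339 + 0*(-13))) + (19404/376633559 - I*√118343/376633559) = (-66282 + (-339 + 0)) + (19404/376633559 - I*√118343/376633559) = (-66282 - 339) + (19404/376633559 - I*√118343/376633559) = -66621 + (19404/376633559 - I*√118343/376633559) = -25091704314735/376633559 - I*√118343/376633559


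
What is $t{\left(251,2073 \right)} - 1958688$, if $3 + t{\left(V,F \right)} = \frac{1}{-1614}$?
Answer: $- \frac{3161327275}{1614} \approx -1.9587 \cdot 10^{6}$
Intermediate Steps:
$t{\left(V,F \right)} = - \frac{4843}{1614}$ ($t{\left(V,F \right)} = -3 + \frac{1}{-1614} = -3 - \frac{1}{1614} = - \frac{4843}{1614}$)
$t{\left(251,2073 \right)} - 1958688 = - \frac{4843}{1614} - 1958688 = - \frac{3161327275}{1614}$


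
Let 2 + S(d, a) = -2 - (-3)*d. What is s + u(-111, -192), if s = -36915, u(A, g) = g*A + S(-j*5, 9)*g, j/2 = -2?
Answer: -26355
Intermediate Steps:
j = -4 (j = 2*(-2) = -4)
S(d, a) = -4 + 3*d (S(d, a) = -2 + (-2 - (-3)*d) = -2 + (-2 + 3*d) = -4 + 3*d)
u(A, g) = 56*g + A*g (u(A, g) = g*A + (-4 + 3*(-1*(-4)*5))*g = A*g + (-4 + 3*(4*5))*g = A*g + (-4 + 3*20)*g = A*g + (-4 + 60)*g = A*g + 56*g = 56*g + A*g)
s + u(-111, -192) = -36915 - 192*(56 - 111) = -36915 - 192*(-55) = -36915 + 10560 = -26355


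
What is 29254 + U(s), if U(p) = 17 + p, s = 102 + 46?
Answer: 29419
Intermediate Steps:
s = 148
29254 + U(s) = 29254 + (17 + 148) = 29254 + 165 = 29419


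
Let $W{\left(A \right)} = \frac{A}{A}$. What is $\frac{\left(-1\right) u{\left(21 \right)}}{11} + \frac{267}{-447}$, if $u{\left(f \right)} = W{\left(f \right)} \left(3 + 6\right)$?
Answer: $- \frac{2320}{1639} \approx -1.4155$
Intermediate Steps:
$W{\left(A \right)} = 1$
$u{\left(f \right)} = 9$ ($u{\left(f \right)} = 1 \left(3 + 6\right) = 1 \cdot 9 = 9$)
$\frac{\left(-1\right) u{\left(21 \right)}}{11} + \frac{267}{-447} = \frac{\left(-1\right) 9}{11} + \frac{267}{-447} = \left(-9\right) \frac{1}{11} + 267 \left(- \frac{1}{447}\right) = - \frac{9}{11} - \frac{89}{149} = - \frac{2320}{1639}$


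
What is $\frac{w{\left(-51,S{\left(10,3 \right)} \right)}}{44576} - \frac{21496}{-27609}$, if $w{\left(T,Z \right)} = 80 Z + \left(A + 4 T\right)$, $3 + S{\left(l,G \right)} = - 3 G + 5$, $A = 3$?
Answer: $\frac{937195247}{1230698784} \approx 0.76151$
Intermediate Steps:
$S{\left(l,G \right)} = 2 - 3 G$ ($S{\left(l,G \right)} = -3 - \left(-5 + 3 G\right) = 2 - 3 G$)
$w{\left(T,Z \right)} = 3 + 4 T + 80 Z$ ($w{\left(T,Z \right)} = 80 Z + \left(3 + 4 T\right) = 3 + 4 T + 80 Z$)
$\frac{w{\left(-51,S{\left(10,3 \right)} \right)}}{44576} - \frac{21496}{-27609} = \frac{3 + 4 \left(-51\right) + 80 \left(2 - 9\right)}{44576} - \frac{21496}{-27609} = \left(3 - 204 + 80 \left(2 - 9\right)\right) \frac{1}{44576} - - \frac{21496}{27609} = \left(3 - 204 + 80 \left(-7\right)\right) \frac{1}{44576} + \frac{21496}{27609} = \left(3 - 204 - 560\right) \frac{1}{44576} + \frac{21496}{27609} = \left(-761\right) \frac{1}{44576} + \frac{21496}{27609} = - \frac{761}{44576} + \frac{21496}{27609} = \frac{937195247}{1230698784}$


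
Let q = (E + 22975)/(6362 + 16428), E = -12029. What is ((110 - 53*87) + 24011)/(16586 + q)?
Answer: 222316450/189002943 ≈ 1.1763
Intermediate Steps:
q = 5473/11395 (q = (-12029 + 22975)/(6362 + 16428) = 10946/22790 = 10946*(1/22790) = 5473/11395 ≈ 0.48030)
((110 - 53*87) + 24011)/(16586 + q) = ((110 - 53*87) + 24011)/(16586 + 5473/11395) = ((110 - 4611) + 24011)/(189002943/11395) = (-4501 + 24011)*(11395/189002943) = 19510*(11395/189002943) = 222316450/189002943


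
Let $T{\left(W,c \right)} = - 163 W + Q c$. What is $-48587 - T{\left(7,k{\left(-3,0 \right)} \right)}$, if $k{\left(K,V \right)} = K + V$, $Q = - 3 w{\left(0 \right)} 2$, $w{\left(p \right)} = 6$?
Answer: $-47554$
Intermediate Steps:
$Q = -36$ ($Q = \left(-3\right) 6 \cdot 2 = \left(-18\right) 2 = -36$)
$T{\left(W,c \right)} = - 163 W - 36 c$
$-48587 - T{\left(7,k{\left(-3,0 \right)} \right)} = -48587 - \left(\left(-163\right) 7 - 36 \left(-3 + 0\right)\right) = -48587 - \left(-1141 - -108\right) = -48587 - \left(-1141 + 108\right) = -48587 - -1033 = -48587 + 1033 = -47554$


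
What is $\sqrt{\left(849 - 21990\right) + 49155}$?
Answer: $\sqrt{28014} \approx 167.37$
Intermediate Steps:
$\sqrt{\left(849 - 21990\right) + 49155} = \sqrt{-21141 + 49155} = \sqrt{28014}$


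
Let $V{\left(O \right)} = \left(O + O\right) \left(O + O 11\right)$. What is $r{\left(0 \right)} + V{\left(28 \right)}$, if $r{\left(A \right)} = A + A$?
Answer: $18816$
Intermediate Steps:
$r{\left(A \right)} = 2 A$
$V{\left(O \right)} = 24 O^{2}$ ($V{\left(O \right)} = 2 O \left(O + 11 O\right) = 2 O 12 O = 24 O^{2}$)
$r{\left(0 \right)} + V{\left(28 \right)} = 2 \cdot 0 + 24 \cdot 28^{2} = 0 + 24 \cdot 784 = 0 + 18816 = 18816$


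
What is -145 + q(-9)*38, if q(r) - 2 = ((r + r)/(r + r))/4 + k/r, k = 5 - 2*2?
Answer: -1147/18 ≈ -63.722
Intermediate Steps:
k = 1 (k = 5 - 4 = 1)
q(r) = 9/4 + 1/r (q(r) = 2 + (((r + r)/(r + r))/4 + 1/r) = 2 + (((2*r)/((2*r)))*(¼) + 1/r) = 2 + (((2*r)*(1/(2*r)))*(¼) + 1/r) = 2 + (1*(¼) + 1/r) = 2 + (¼ + 1/r) = 9/4 + 1/r)
-145 + q(-9)*38 = -145 + (9/4 + 1/(-9))*38 = -145 + (9/4 - ⅑)*38 = -145 + (77/36)*38 = -145 + 1463/18 = -1147/18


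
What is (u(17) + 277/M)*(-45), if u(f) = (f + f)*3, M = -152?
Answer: -685215/152 ≈ -4508.0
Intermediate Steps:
u(f) = 6*f (u(f) = (2*f)*3 = 6*f)
(u(17) + 277/M)*(-45) = (6*17 + 277/(-152))*(-45) = (102 + 277*(-1/152))*(-45) = (102 - 277/152)*(-45) = (15227/152)*(-45) = -685215/152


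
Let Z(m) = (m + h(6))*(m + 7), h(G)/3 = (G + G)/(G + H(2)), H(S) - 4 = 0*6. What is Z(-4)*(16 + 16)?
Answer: -192/5 ≈ -38.400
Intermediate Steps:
H(S) = 4 (H(S) = 4 + 0*6 = 4 + 0 = 4)
h(G) = 6*G/(4 + G) (h(G) = 3*((G + G)/(G + 4)) = 3*((2*G)/(4 + G)) = 3*(2*G/(4 + G)) = 6*G/(4 + G))
Z(m) = (7 + m)*(18/5 + m) (Z(m) = (m + 6*6/(4 + 6))*(m + 7) = (m + 6*6/10)*(7 + m) = (m + 6*6*(1/10))*(7 + m) = (m + 18/5)*(7 + m) = (18/5 + m)*(7 + m) = (7 + m)*(18/5 + m))
Z(-4)*(16 + 16) = (126/5 + (-4)**2 + (53/5)*(-4))*(16 + 16) = (126/5 + 16 - 212/5)*32 = -6/5*32 = -192/5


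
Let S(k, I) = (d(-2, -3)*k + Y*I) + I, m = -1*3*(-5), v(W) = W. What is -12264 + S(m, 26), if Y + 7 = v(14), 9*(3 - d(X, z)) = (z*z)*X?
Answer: -11981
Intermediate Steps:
d(X, z) = 3 - X*z**2/9 (d(X, z) = 3 - z*z*X/9 = 3 - z**2*X/9 = 3 - X*z**2/9)
Y = 7 (Y = -7 + 14 = 7)
m = 15 (m = -3*(-5) = 15)
S(k, I) = 5*k + 8*I (S(k, I) = ((3 - 1/9*(-2)*(-3)**2)*k + 7*I) + I = ((3 - 1/9*(-2)*9)*k + 7*I) + I = ((3 + 2)*k + 7*I) + I = (5*k + 7*I) + I = 5*k + 8*I)
-12264 + S(m, 26) = -12264 + (5*15 + 8*26) = -12264 + (75 + 208) = -12264 + 283 = -11981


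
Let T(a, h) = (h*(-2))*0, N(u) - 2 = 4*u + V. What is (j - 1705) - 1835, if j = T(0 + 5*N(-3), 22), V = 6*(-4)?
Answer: -3540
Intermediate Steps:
V = -24
N(u) = -22 + 4*u (N(u) = 2 + (4*u - 24) = 2 + (-24 + 4*u) = -22 + 4*u)
T(a, h) = 0 (T(a, h) = -2*h*0 = 0)
j = 0
(j - 1705) - 1835 = (0 - 1705) - 1835 = -1705 - 1835 = -3540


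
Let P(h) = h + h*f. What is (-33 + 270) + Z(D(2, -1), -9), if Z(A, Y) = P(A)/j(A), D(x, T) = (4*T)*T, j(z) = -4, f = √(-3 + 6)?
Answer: 236 - √3 ≈ 234.27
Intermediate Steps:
f = √3 ≈ 1.7320
D(x, T) = 4*T²
P(h) = h + h*√3
Z(A, Y) = -A*(1 + √3)/4 (Z(A, Y) = (A*(1 + √3))/(-4) = (A*(1 + √3))*(-¼) = -A*(1 + √3)/4)
(-33 + 270) + Z(D(2, -1), -9) = (-33 + 270) - 4*(-1)²*(1 + √3)/4 = 237 - 4*1*(1 + √3)/4 = 237 - ¼*4*(1 + √3) = 237 + (-1 - √3) = 236 - √3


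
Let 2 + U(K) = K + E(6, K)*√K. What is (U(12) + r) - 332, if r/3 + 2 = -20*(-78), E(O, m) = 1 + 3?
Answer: 4352 + 8*√3 ≈ 4365.9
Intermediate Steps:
E(O, m) = 4
r = 4674 (r = -6 + 3*(-20*(-78)) = -6 + 3*1560 = -6 + 4680 = 4674)
U(K) = -2 + K + 4*√K (U(K) = -2 + (K + 4*√K) = -2 + K + 4*√K)
(U(12) + r) - 332 = ((-2 + 12 + 4*√12) + 4674) - 332 = ((-2 + 12 + 4*(2*√3)) + 4674) - 332 = ((-2 + 12 + 8*√3) + 4674) - 332 = ((10 + 8*√3) + 4674) - 332 = (4684 + 8*√3) - 332 = 4352 + 8*√3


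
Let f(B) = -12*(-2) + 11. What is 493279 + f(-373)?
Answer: 493314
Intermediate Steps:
f(B) = 35 (f(B) = 24 + 11 = 35)
493279 + f(-373) = 493279 + 35 = 493314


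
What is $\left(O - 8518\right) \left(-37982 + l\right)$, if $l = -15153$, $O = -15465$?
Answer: $1274336705$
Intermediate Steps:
$\left(O - 8518\right) \left(-37982 + l\right) = \left(-15465 - 8518\right) \left(-37982 - 15153\right) = \left(-23983\right) \left(-53135\right) = 1274336705$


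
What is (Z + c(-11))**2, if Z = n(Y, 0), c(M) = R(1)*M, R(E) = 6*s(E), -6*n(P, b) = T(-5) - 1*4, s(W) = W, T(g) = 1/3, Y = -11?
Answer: 1385329/324 ≈ 4275.7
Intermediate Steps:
T(g) = 1/3
n(P, b) = 11/18 (n(P, b) = -(1/3 - 1*4)/6 = -(1/3 - 4)/6 = -1/6*(-11/3) = 11/18)
R(E) = 6*E
c(M) = 6*M (c(M) = (6*1)*M = 6*M)
Z = 11/18 ≈ 0.61111
(Z + c(-11))**2 = (11/18 + 6*(-11))**2 = (11/18 - 66)**2 = (-1177/18)**2 = 1385329/324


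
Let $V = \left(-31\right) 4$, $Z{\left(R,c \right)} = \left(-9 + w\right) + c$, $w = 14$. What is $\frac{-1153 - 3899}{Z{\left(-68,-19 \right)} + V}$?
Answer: $\frac{842}{23} \approx 36.609$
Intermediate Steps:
$Z{\left(R,c \right)} = 5 + c$ ($Z{\left(R,c \right)} = \left(-9 + 14\right) + c = 5 + c$)
$V = -124$
$\frac{-1153 - 3899}{Z{\left(-68,-19 \right)} + V} = \frac{-1153 - 3899}{\left(5 - 19\right) - 124} = - \frac{5052}{-14 - 124} = - \frac{5052}{-138} = \left(-5052\right) \left(- \frac{1}{138}\right) = \frac{842}{23}$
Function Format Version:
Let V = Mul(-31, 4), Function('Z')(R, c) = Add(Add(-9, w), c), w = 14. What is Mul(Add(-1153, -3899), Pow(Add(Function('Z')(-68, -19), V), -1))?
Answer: Rational(842, 23) ≈ 36.609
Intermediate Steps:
Function('Z')(R, c) = Add(5, c) (Function('Z')(R, c) = Add(Add(-9, 14), c) = Add(5, c))
V = -124
Mul(Add(-1153, -3899), Pow(Add(Function('Z')(-68, -19), V), -1)) = Mul(Add(-1153, -3899), Pow(Add(Add(5, -19), -124), -1)) = Mul(-5052, Pow(Add(-14, -124), -1)) = Mul(-5052, Pow(-138, -1)) = Mul(-5052, Rational(-1, 138)) = Rational(842, 23)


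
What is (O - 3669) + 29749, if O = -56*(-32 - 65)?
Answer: 31512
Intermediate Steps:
O = 5432 (O = -56*(-97) = 5432)
(O - 3669) + 29749 = (5432 - 3669) + 29749 = 1763 + 29749 = 31512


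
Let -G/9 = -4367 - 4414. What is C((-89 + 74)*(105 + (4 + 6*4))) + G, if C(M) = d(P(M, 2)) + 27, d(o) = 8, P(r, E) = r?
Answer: 79064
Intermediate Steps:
G = 79029 (G = -9*(-4367 - 4414) = -9*(-8781) = 79029)
C(M) = 35 (C(M) = 8 + 27 = 35)
C((-89 + 74)*(105 + (4 + 6*4))) + G = 35 + 79029 = 79064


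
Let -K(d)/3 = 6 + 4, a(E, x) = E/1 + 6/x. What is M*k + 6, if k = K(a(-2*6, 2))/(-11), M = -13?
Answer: -324/11 ≈ -29.455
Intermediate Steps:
a(E, x) = E + 6/x (a(E, x) = E*1 + 6/x = E + 6/x)
K(d) = -30 (K(d) = -3*(6 + 4) = -3*10 = -30)
k = 30/11 (k = -30/(-11) = -30*(-1/11) = 30/11 ≈ 2.7273)
M*k + 6 = -13*30/11 + 6 = -390/11 + 6 = -324/11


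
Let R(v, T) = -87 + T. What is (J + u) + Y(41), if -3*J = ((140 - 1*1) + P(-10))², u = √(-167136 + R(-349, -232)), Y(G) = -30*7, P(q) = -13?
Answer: -5502 + I*√167455 ≈ -5502.0 + 409.21*I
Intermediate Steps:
Y(G) = -210
u = I*√167455 (u = √(-167136 + (-87 - 232)) = √(-167136 - 319) = √(-167455) = I*√167455 ≈ 409.21*I)
J = -5292 (J = -((140 - 1*1) - 13)²/3 = -((140 - 1) - 13)²/3 = -(139 - 13)²/3 = -⅓*126² = -⅓*15876 = -5292)
(J + u) + Y(41) = (-5292 + I*√167455) - 210 = -5502 + I*√167455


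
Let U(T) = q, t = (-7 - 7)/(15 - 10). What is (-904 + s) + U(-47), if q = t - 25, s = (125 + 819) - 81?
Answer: -344/5 ≈ -68.800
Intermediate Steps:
t = -14/5 ≈ -2.8000
s = 863 (s = 944 - 81 = 863)
q = -139/5 (q = -14/5 - 25 = -139/5 ≈ -27.800)
U(T) = -139/5
(-904 + s) + U(-47) = (-904 + 863) - 139/5 = -41 - 139/5 = -344/5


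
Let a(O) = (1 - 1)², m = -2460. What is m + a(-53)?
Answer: -2460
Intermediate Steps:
a(O) = 0 (a(O) = 0² = 0)
m + a(-53) = -2460 + 0 = -2460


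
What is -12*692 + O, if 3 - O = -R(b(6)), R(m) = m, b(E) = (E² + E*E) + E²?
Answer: -8193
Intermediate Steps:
b(E) = 3*E² (b(E) = (E² + E²) + E² = 2*E² + E² = 3*E²)
O = 111 (O = 3 - (-1)*3*6² = 3 - (-1)*3*36 = 3 - (-1)*108 = 3 - 1*(-108) = 3 + 108 = 111)
-12*692 + O = -12*692 + 111 = -8304 + 111 = -8193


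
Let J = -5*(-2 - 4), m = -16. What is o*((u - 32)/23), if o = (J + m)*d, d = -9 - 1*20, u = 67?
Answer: -14210/23 ≈ -617.83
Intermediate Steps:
J = 30 (J = -5*(-6) = 30)
d = -29 (d = -9 - 20 = -29)
o = -406 (o = (30 - 16)*(-29) = 14*(-29) = -406)
o*((u - 32)/23) = -406*(67 - 32)/23 = -14210/23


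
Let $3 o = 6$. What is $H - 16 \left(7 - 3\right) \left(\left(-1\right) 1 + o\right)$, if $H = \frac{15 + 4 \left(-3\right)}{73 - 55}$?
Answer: $- \frac{383}{6} \approx -63.833$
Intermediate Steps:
$o = 2$ ($o = \frac{1}{3} \cdot 6 = 2$)
$H = \frac{1}{6}$ ($H = \frac{15 - 12}{18} = 3 \cdot \frac{1}{18} = \frac{1}{6} \approx 0.16667$)
$H - 16 \left(7 - 3\right) \left(\left(-1\right) 1 + o\right) = \frac{1}{6} - 16 \left(7 - 3\right) \left(\left(-1\right) 1 + 2\right) = \frac{1}{6} - 16 \cdot 4 \left(-1 + 2\right) = \frac{1}{6} - 16 \cdot 4 \cdot 1 = \frac{1}{6} - 64 = - \frac{383}{6}$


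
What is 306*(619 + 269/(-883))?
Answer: 167170248/883 ≈ 1.8932e+5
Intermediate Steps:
306*(619 + 269/(-883)) = 306*(619 + 269*(-1/883)) = 306*(619 - 269/883) = 306*(546308/883) = 167170248/883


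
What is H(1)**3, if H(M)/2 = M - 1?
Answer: 0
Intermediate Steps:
H(M) = -2 + 2*M (H(M) = 2*(M - 1) = 2*(-1 + M) = -2 + 2*M)
H(1)**3 = (-2 + 2*1)**3 = (-2 + 2)**3 = 0**3 = 0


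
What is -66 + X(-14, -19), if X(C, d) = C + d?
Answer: -99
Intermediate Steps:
-66 + X(-14, -19) = -66 + (-14 - 19) = -66 - 33 = -99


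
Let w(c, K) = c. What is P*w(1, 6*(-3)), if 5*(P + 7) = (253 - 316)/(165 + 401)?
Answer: -19873/2830 ≈ -7.0223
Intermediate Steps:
P = -19873/2830 (P = -7 + ((253 - 316)/(165 + 401))/5 = -7 + (-63/566)/5 = -7 + (-63*1/566)/5 = -7 + (⅕)*(-63/566) = -7 - 63/2830 = -19873/2830 ≈ -7.0223)
P*w(1, 6*(-3)) = -19873/2830*1 = -19873/2830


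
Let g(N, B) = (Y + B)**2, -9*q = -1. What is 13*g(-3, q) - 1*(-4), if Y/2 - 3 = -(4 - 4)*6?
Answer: 39649/81 ≈ 489.49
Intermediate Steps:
Y = 6 (Y = 6 + 2*(-(4 - 4)*6) = 6 + 2*(-0*6) = 6 + 2*(-1*0) = 6 + 2*0 = 6 + 0 = 6)
q = 1/9 (q = -1/9*(-1) = 1/9 ≈ 0.11111)
g(N, B) = (6 + B)**2
13*g(-3, q) - 1*(-4) = 13*(6 + 1/9)**2 - 1*(-4) = 13*(55/9)**2 + 4 = 13*(3025/81) + 4 = 39325/81 + 4 = 39649/81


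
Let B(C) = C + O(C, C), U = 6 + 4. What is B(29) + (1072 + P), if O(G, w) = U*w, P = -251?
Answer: 1140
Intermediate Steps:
U = 10
O(G, w) = 10*w
B(C) = 11*C (B(C) = C + 10*C = 11*C)
B(29) + (1072 + P) = 11*29 + (1072 - 251) = 319 + 821 = 1140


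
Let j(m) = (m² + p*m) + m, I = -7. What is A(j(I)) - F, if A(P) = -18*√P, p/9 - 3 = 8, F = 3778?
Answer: -3778 - 18*I*√651 ≈ -3778.0 - 459.26*I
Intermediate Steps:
p = 99 (p = 27 + 9*8 = 27 + 72 = 99)
j(m) = m² + 100*m (j(m) = (m² + 99*m) + m = m² + 100*m)
A(j(I)) - F = -18*I*√7*√(100 - 7) - 1*3778 = -18*I*√651 - 3778 = -3778 - 18*I*√651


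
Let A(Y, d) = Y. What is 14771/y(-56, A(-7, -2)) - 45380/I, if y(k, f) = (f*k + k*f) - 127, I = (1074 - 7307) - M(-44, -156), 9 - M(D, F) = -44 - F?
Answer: 12036089/402741 ≈ 29.885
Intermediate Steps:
M(D, F) = 53 + F (M(D, F) = 9 - (-44 - F) = 9 + (44 + F) = 53 + F)
I = -6130 (I = (1074 - 7307) - (53 - 156) = -6233 - 1*(-103) = -6233 + 103 = -6130)
y(k, f) = -127 + 2*f*k (y(k, f) = (f*k + f*k) - 127 = 2*f*k - 127 = -127 + 2*f*k)
14771/y(-56, A(-7, -2)) - 45380/I = 14771/(-127 + 2*(-7)*(-56)) - 45380/(-6130) = 14771/(-127 + 784) - 45380*(-1/6130) = 14771/657 + 4538/613 = 12036089/402741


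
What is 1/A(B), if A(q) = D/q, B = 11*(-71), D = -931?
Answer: 781/931 ≈ 0.83888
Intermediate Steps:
B = -781
A(q) = -931/q
1/A(B) = 1/(-931/(-781)) = 1/(-931*(-1/781)) = 1/(931/781) = 781/931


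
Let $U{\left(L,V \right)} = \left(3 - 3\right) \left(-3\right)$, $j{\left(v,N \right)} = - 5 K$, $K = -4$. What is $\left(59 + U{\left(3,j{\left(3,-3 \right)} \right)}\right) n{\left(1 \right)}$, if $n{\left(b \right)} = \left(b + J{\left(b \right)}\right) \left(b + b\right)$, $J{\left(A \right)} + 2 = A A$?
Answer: $0$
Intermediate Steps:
$j{\left(v,N \right)} = 20$ ($j{\left(v,N \right)} = \left(-5\right) \left(-4\right) = 20$)
$J{\left(A \right)} = -2 + A^{2}$ ($J{\left(A \right)} = -2 + A A = -2 + A^{2}$)
$U{\left(L,V \right)} = 0$ ($U{\left(L,V \right)} = 0 \left(-3\right) = 0$)
$n{\left(b \right)} = 2 b \left(-2 + b + b^{2}\right)$ ($n{\left(b \right)} = \left(b + \left(-2 + b^{2}\right)\right) \left(b + b\right) = \left(-2 + b + b^{2}\right) 2 b = 2 b \left(-2 + b + b^{2}\right)$)
$\left(59 + U{\left(3,j{\left(3,-3 \right)} \right)}\right) n{\left(1 \right)} = \left(59 + 0\right) 2 \cdot 1 \left(-2 + 1 + 1^{2}\right) = 59 \cdot 2 \cdot 1 \left(-2 + 1 + 1\right) = 59 \cdot 2 \cdot 1 \cdot 0 = 59 \cdot 0 = 0$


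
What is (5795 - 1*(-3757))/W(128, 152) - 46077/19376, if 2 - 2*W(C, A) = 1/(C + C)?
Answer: 13533883611/1414448 ≈ 9568.3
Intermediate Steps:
W(C, A) = 1 - 1/(4*C) (W(C, A) = 1 - 1/(2*(C + C)) = 1 - 1/(2*C)/2 = 1 - 1/(4*C))
(5795 - 1*(-3757))/W(128, 152) - 46077/19376 = (5795 - 1*(-3757))/(((-1/4 + 128)/128)) - 46077/19376 = (5795 + 3757)/(((1/128)*(511/4))) - 46077*1/19376 = 9552/(511/512) - 46077/19376 = 9552*(512/511) - 46077/19376 = 4890624/511 - 46077/19376 = 13533883611/1414448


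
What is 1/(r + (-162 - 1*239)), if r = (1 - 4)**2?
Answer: -1/392 ≈ -0.0025510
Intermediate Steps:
r = 9 (r = (-3)**2 = 9)
1/(r + (-162 - 1*239)) = 1/(9 + (-162 - 1*239)) = 1/(9 + (-162 - 239)) = 1/(9 - 401) = 1/(-392) = -1/392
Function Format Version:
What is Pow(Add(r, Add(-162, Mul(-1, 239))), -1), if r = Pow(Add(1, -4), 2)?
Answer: Rational(-1, 392) ≈ -0.0025510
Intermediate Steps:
r = 9 (r = Pow(-3, 2) = 9)
Pow(Add(r, Add(-162, Mul(-1, 239))), -1) = Pow(Add(9, Add(-162, Mul(-1, 239))), -1) = Pow(Add(9, Add(-162, -239)), -1) = Pow(Add(9, -401), -1) = Pow(-392, -1) = Rational(-1, 392)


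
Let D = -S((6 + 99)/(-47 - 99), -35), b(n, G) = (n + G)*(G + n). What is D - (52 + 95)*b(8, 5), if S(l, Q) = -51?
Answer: -24792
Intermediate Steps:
b(n, G) = (G + n)² (b(n, G) = (G + n)*(G + n) = (G + n)²)
D = 51 (D = -1*(-51) = 51)
D - (52 + 95)*b(8, 5) = 51 - (52 + 95)*(5 + 8)² = 51 - 147*13² = 51 - 147*169 = 51 - 1*24843 = 51 - 24843 = -24792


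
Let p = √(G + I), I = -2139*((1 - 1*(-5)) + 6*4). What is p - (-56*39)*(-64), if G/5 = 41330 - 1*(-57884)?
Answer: -139776 + 10*√4319 ≈ -1.3912e+5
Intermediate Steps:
G = 496070 (G = 5*(41330 - 1*(-57884)) = 5*(41330 + 57884) = 5*99214 = 496070)
I = -64170 (I = -2139*((1 + 5) + 24) = -2139*(6 + 24) = -2139*30 = -64170)
p = 10*√4319 (p = √(496070 - 64170) = √431900 = 10*√4319 ≈ 657.19)
p - (-56*39)*(-64) = 10*√4319 - (-56*39)*(-64) = 10*√4319 - (-2184)*(-64) = 10*√4319 - 1*139776 = 10*√4319 - 139776 = -139776 + 10*√4319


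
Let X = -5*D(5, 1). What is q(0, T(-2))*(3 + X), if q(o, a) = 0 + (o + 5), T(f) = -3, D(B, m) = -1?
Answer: 40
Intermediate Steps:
q(o, a) = 5 + o (q(o, a) = 0 + (5 + o) = 5 + o)
X = 5 (X = -5*(-1) = 5)
q(0, T(-2))*(3 + X) = (5 + 0)*(3 + 5) = 5*8 = 40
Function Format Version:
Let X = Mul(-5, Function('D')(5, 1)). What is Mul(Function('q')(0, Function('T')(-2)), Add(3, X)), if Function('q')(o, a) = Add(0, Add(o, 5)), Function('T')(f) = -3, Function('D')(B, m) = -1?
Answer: 40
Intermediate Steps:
Function('q')(o, a) = Add(5, o) (Function('q')(o, a) = Add(0, Add(5, o)) = Add(5, o))
X = 5 (X = Mul(-5, -1) = 5)
Mul(Function('q')(0, Function('T')(-2)), Add(3, X)) = Mul(Add(5, 0), Add(3, 5)) = Mul(5, 8) = 40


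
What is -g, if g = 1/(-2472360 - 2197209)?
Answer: 1/4669569 ≈ 2.1415e-7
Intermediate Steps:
g = -1/4669569 (g = 1/(-4669569) = -1/4669569 ≈ -2.1415e-7)
-g = -1*(-1/4669569) = 1/4669569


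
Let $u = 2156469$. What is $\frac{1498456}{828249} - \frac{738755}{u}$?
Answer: $\frac{873166940623}{595364430927} \approx 1.4666$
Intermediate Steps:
$\frac{1498456}{828249} - \frac{738755}{u} = \frac{1498456}{828249} - \frac{738755}{2156469} = \frac{873166940623}{595364430927}$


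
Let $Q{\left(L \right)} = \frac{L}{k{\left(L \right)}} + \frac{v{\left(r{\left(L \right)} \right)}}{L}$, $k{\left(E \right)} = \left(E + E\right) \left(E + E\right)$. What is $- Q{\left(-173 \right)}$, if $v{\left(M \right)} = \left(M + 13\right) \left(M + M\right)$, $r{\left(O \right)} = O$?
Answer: $\frac{221441}{692} \approx 320.0$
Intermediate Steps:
$k{\left(E \right)} = 4 E^{2}$ ($k{\left(E \right)} = 2 E 2 E = 4 E^{2}$)
$v{\left(M \right)} = 2 M \left(13 + M\right)$ ($v{\left(M \right)} = \left(13 + M\right) 2 M = 2 M \left(13 + M\right)$)
$Q{\left(L \right)} = 26 + 2 L + \frac{1}{4 L}$ ($Q{\left(L \right)} = \frac{L}{4 L^{2}} + \frac{2 L \left(13 + L\right)}{L} = L \frac{1}{4 L^{2}} + \left(26 + 2 L\right) = \frac{1}{4 L} + \left(26 + 2 L\right) = 26 + 2 L + \frac{1}{4 L}$)
$- Q{\left(-173 \right)} = - (26 + 2 \left(-173\right) + \frac{1}{4 \left(-173\right)}) = - (26 - 346 + \frac{1}{4} \left(- \frac{1}{173}\right)) = - (26 - 346 - \frac{1}{692}) = \left(-1\right) \left(- \frac{221441}{692}\right) = \frac{221441}{692}$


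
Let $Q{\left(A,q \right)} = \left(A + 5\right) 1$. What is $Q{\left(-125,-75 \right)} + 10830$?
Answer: $10710$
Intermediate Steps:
$Q{\left(A,q \right)} = 5 + A$ ($Q{\left(A,q \right)} = \left(5 + A\right) 1 = 5 + A$)
$Q{\left(-125,-75 \right)} + 10830 = \left(5 - 125\right) + 10830 = -120 + 10830 = 10710$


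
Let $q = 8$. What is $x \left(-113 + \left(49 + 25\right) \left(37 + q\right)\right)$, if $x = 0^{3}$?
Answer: $0$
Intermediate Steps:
$x = 0$
$x \left(-113 + \left(49 + 25\right) \left(37 + q\right)\right) = 0 \left(-113 + \left(49 + 25\right) \left(37 + 8\right)\right) = 0 \left(-113 + 74 \cdot 45\right) = 0 \left(-113 + 3330\right) = 0 \cdot 3217 = 0$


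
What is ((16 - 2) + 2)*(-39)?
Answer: -624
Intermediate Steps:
((16 - 2) + 2)*(-39) = (14 + 2)*(-39) = 16*(-39) = -624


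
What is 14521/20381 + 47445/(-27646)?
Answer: -565528979/563453126 ≈ -1.0037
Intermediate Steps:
14521/20381 + 47445/(-27646) = 14521*(1/20381) + 47445*(-1/27646) = 14521/20381 - 47445/27646 = -565528979/563453126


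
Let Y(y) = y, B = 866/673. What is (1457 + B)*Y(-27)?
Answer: -26498529/673 ≈ -39374.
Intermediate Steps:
B = 866/673 (B = 866*(1/673) = 866/673 ≈ 1.2868)
(1457 + B)*Y(-27) = (1457 + 866/673)*(-27) = (981427/673)*(-27) = -26498529/673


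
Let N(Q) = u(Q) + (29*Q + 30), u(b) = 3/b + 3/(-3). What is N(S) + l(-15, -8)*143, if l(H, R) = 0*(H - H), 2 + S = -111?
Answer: -367027/113 ≈ -3248.0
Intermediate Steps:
S = -113 (S = -2 - 111 = -113)
u(b) = -1 + 3/b (u(b) = 3/b + 3*(-1/3) = 3/b - 1 = -1 + 3/b)
l(H, R) = 0 (l(H, R) = 0*0 = 0)
N(Q) = 30 + 29*Q + (3 - Q)/Q (N(Q) = (3 - Q)/Q + (29*Q + 30) = (3 - Q)/Q + (30 + 29*Q) = 30 + 29*Q + (3 - Q)/Q)
N(S) + l(-15, -8)*143 = (29 + 3/(-113) + 29*(-113)) + 0*143 = (29 + 3*(-1/113) - 3277) + 0 = (29 - 3/113 - 3277) + 0 = -367027/113 + 0 = -367027/113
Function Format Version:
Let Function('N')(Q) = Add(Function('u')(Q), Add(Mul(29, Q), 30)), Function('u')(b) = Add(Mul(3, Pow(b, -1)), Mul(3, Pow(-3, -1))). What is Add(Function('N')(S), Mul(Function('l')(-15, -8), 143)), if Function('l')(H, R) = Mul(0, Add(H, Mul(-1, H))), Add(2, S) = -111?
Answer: Rational(-367027, 113) ≈ -3248.0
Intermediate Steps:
S = -113 (S = Add(-2, -111) = -113)
Function('u')(b) = Add(-1, Mul(3, Pow(b, -1))) (Function('u')(b) = Add(Mul(3, Pow(b, -1)), Mul(3, Rational(-1, 3))) = Add(Mul(3, Pow(b, -1)), -1) = Add(-1, Mul(3, Pow(b, -1))))
Function('l')(H, R) = 0 (Function('l')(H, R) = Mul(0, 0) = 0)
Function('N')(Q) = Add(30, Mul(29, Q), Mul(Pow(Q, -1), Add(3, Mul(-1, Q)))) (Function('N')(Q) = Add(Mul(Pow(Q, -1), Add(3, Mul(-1, Q))), Add(Mul(29, Q), 30)) = Add(Mul(Pow(Q, -1), Add(3, Mul(-1, Q))), Add(30, Mul(29, Q))) = Add(30, Mul(29, Q), Mul(Pow(Q, -1), Add(3, Mul(-1, Q)))))
Add(Function('N')(S), Mul(Function('l')(-15, -8), 143)) = Add(Add(29, Mul(3, Pow(-113, -1)), Mul(29, -113)), Mul(0, 143)) = Add(Add(29, Mul(3, Rational(-1, 113)), -3277), 0) = Add(Add(29, Rational(-3, 113), -3277), 0) = Add(Rational(-367027, 113), 0) = Rational(-367027, 113)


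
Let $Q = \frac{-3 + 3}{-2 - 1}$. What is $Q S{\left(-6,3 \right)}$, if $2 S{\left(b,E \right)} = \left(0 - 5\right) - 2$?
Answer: $0$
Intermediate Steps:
$S{\left(b,E \right)} = - \frac{7}{2}$ ($S{\left(b,E \right)} = \frac{\left(0 - 5\right) - 2}{2} = \frac{-5 - 2}{2} = \frac{1}{2} \left(-7\right) = - \frac{7}{2}$)
$Q = 0$ ($Q = \frac{0}{-3} = 0 \left(- \frac{1}{3}\right) = 0$)
$Q S{\left(-6,3 \right)} = 0 \left(- \frac{7}{2}\right) = 0$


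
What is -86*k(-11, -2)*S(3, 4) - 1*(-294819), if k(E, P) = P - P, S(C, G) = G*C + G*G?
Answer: 294819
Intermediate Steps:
S(C, G) = G**2 + C*G (S(C, G) = C*G + G**2 = G**2 + C*G)
k(E, P) = 0
-86*k(-11, -2)*S(3, 4) - 1*(-294819) = -0*4*(3 + 4) - 1*(-294819) = -0*4*7 + 294819 = -0*28 + 294819 = -86*0 + 294819 = 0 + 294819 = 294819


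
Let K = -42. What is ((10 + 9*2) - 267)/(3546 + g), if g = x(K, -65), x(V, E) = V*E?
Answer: -239/6276 ≈ -0.038082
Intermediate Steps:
x(V, E) = E*V
g = 2730 (g = -65*(-42) = 2730)
((10 + 9*2) - 267)/(3546 + g) = ((10 + 9*2) - 267)/(3546 + 2730) = ((10 + 18) - 267)/6276 = (28 - 267)*(1/6276) = -239*1/6276 = -239/6276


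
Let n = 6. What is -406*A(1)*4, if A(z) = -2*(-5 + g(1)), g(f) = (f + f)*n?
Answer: 22736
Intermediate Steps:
g(f) = 12*f (g(f) = (f + f)*6 = (2*f)*6 = 12*f)
A(z) = -14 (A(z) = -2*(-5 + 12*1) = -2*(-5 + 12) = -2*7 = -14)
-406*A(1)*4 = -(-5684)*4 = -406*(-56) = 22736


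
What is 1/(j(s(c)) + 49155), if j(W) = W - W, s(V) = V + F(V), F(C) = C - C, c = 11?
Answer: 1/49155 ≈ 2.0344e-5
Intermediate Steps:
F(C) = 0
s(V) = V (s(V) = V + 0 = V)
j(W) = 0
1/(j(s(c)) + 49155) = 1/(0 + 49155) = 1/49155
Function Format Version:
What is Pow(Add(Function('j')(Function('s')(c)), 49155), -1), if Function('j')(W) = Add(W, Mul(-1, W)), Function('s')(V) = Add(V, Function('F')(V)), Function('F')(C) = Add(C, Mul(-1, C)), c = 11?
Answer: Rational(1, 49155) ≈ 2.0344e-5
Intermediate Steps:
Function('F')(C) = 0
Function('s')(V) = V (Function('s')(V) = Add(V, 0) = V)
Function('j')(W) = 0
Pow(Add(Function('j')(Function('s')(c)), 49155), -1) = Pow(Add(0, 49155), -1) = Pow(49155, -1) = Rational(1, 49155)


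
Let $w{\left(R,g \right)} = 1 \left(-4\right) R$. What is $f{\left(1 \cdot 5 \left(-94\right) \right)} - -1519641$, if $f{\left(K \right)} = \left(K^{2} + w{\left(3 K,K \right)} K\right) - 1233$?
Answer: $-911492$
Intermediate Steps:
$w{\left(R,g \right)} = - 4 R$
$f{\left(K \right)} = -1233 - 11 K^{2}$ ($f{\left(K \right)} = \left(K^{2} + - 4 \cdot 3 K K\right) - 1233 = \left(K^{2} + - 12 K K\right) - 1233 = \left(K^{2} - 12 K^{2}\right) - 1233 = - 11 K^{2} - 1233 = -1233 - 11 K^{2}$)
$f{\left(1 \cdot 5 \left(-94\right) \right)} - -1519641 = \left(-1233 - 11 \left(1 \cdot 5 \left(-94\right)\right)^{2}\right) - -1519641 = \left(-1233 - 11 \left(5 \left(-94\right)\right)^{2}\right) + 1519641 = \left(-1233 - 11 \left(-470\right)^{2}\right) + 1519641 = \left(-1233 - 2429900\right) + 1519641 = -2431133 + 1519641 = -911492$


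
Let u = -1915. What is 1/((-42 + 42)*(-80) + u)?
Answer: -1/1915 ≈ -0.00052219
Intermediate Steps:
1/((-42 + 42)*(-80) + u) = 1/((-42 + 42)*(-80) - 1915) = 1/(0*(-80) - 1915) = 1/(0 - 1915) = 1/(-1915) = -1/1915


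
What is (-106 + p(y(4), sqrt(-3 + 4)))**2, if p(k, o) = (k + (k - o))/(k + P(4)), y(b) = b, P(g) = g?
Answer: 707281/64 ≈ 11051.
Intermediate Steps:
p(k, o) = (-o + 2*k)/(4 + k) (p(k, o) = (k + (k - o))/(k + 4) = (-o + 2*k)/(4 + k))
(-106 + p(y(4), sqrt(-3 + 4)))**2 = (-106 + (-sqrt(-3 + 4) + 2*4)/(4 + 4))**2 = (-106 + (-sqrt(1) + 8)/8)**2 = (-106 + (-1*1 + 8)/8)**2 = (-106 + (-1 + 8)/8)**2 = (-106 + (1/8)*7)**2 = (-106 + 7/8)**2 = (-841/8)**2 = 707281/64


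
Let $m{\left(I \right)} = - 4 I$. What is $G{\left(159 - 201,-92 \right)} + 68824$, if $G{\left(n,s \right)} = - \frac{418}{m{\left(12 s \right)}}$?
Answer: $\frac{151963183}{2208} \approx 68824.0$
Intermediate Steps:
$G{\left(n,s \right)} = \frac{209}{24 s}$ ($G{\left(n,s \right)} = - \frac{418}{\left(-4\right) 12 s} = - \frac{418}{\left(-48\right) s} = - 418 \left(- \frac{1}{48 s}\right) = \frac{209}{24 s}$)
$G{\left(159 - 201,-92 \right)} + 68824 = \frac{209}{24 \left(-92\right)} + 68824 = \frac{209}{24} \left(- \frac{1}{92}\right) + 68824 = - \frac{209}{2208} + 68824 = \frac{151963183}{2208}$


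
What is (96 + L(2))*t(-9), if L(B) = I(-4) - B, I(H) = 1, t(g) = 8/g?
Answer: -760/9 ≈ -84.444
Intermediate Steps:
L(B) = 1 - B
(96 + L(2))*t(-9) = (96 + (1 - 1*2))*(8/(-9)) = (96 + (1 - 2))*(8*(-⅑)) = (96 - 1)*(-8/9) = 95*(-8/9) = -760/9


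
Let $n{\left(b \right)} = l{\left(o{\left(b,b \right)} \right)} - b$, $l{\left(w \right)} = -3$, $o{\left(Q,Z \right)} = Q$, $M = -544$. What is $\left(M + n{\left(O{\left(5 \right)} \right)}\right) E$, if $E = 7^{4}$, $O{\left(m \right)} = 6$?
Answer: $-1327753$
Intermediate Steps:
$E = 2401$
$n{\left(b \right)} = -3 - b$
$\left(M + n{\left(O{\left(5 \right)} \right)}\right) E = \left(-544 - 9\right) 2401 = \left(-553\right) 2401 = -1327753$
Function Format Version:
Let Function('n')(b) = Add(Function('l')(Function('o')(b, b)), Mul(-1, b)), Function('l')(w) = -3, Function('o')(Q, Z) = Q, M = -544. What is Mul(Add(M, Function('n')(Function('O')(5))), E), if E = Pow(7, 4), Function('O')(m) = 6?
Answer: -1327753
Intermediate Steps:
E = 2401
Function('n')(b) = Add(-3, Mul(-1, b))
Mul(Add(M, Function('n')(Function('O')(5))), E) = Mul(Add(-544, Add(-3, Mul(-1, 6))), 2401) = Mul(Add(-544, Add(-3, -6)), 2401) = Mul(Add(-544, -9), 2401) = Mul(-553, 2401) = -1327753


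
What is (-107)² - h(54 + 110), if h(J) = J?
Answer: 11285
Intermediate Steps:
(-107)² - h(54 + 110) = (-107)² - (54 + 110) = 11449 - 1*164 = 11449 - 164 = 11285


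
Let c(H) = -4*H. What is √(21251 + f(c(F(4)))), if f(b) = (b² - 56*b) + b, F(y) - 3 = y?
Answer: 5*√943 ≈ 153.54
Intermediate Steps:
F(y) = 3 + y
f(b) = b² - 55*b
√(21251 + f(c(F(4)))) = √(21251 + (-4*(3 + 4))*(-55 - 4*(3 + 4))) = √(21251 + (-4*7)*(-55 - 4*7)) = √(21251 - 28*(-55 - 28)) = √(21251 - 28*(-83)) = √(21251 + 2324) = √23575 = 5*√943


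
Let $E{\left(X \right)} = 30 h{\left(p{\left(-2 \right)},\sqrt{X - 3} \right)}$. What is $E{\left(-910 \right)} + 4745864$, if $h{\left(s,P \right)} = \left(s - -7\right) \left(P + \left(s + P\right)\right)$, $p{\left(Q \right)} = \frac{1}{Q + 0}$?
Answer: $\frac{9491533}{2} + 390 i \sqrt{913} \approx 4.7458 \cdot 10^{6} + 11784.0 i$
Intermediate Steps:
$p{\left(Q \right)} = \frac{1}{Q}$
$h{\left(s,P \right)} = \left(7 + s\right) \left(s + 2 P\right)$ ($h{\left(s,P \right)} = \left(s + 7\right) \left(P + \left(P + s\right)\right) = \left(7 + s\right) \left(s + 2 P\right)$)
$E{\left(X \right)} = - \frac{195}{2} + 390 \sqrt{-3 + X}$ ($E{\left(X \right)} = 30 \left(\left(\frac{1}{-2}\right)^{2} + \frac{7}{-2} + 14 \sqrt{X - 3} + \frac{2 \sqrt{X - 3}}{-2}\right) = 30 \left(\left(- \frac{1}{2}\right)^{2} + 7 \left(- \frac{1}{2}\right) + 14 \sqrt{-3 + X} + 2 \sqrt{-3 + X} \left(- \frac{1}{2}\right)\right) = 30 \left(\frac{1}{4} - \frac{7}{2} + 14 \sqrt{-3 + X} - \sqrt{-3 + X}\right) = 30 \left(- \frac{13}{4} + 13 \sqrt{-3 + X}\right) = - \frac{195}{2} + 390 \sqrt{-3 + X}$)
$E{\left(-910 \right)} + 4745864 = \left(- \frac{195}{2} + 390 \sqrt{-3 - 910}\right) + 4745864 = \left(- \frac{195}{2} + 390 \sqrt{-913}\right) + 4745864 = \left(- \frac{195}{2} + 390 i \sqrt{913}\right) + 4745864 = \frac{9491533}{2} + 390 i \sqrt{913}$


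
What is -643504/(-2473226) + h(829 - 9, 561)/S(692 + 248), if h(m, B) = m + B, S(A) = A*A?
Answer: 286007829753/1092671246800 ≈ 0.26175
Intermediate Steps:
S(A) = A²
h(m, B) = B + m
-643504/(-2473226) + h(829 - 9, 561)/S(692 + 248) = -643504/(-2473226) + (561 + (829 - 9))/((692 + 248)²) = -643504*(-1/2473226) + (561 + 820)/(940²) = 321752/1236613 + 1381/883600 = 286007829753/1092671246800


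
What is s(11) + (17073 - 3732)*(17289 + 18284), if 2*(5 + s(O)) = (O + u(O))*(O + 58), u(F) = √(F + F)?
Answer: 949159535/2 + 69*√22/2 ≈ 4.7458e+8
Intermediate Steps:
u(F) = √2*√F (u(F) = √(2*F) = √2*√F)
s(O) = -5 + (58 + O)*(O + √2*√O)/2 (s(O) = -5 + ((O + √2*√O)*(O + 58))/2 = -5 + ((O + √2*√O)*(58 + O))/2 = -5 + ((58 + O)*(O + √2*√O))/2 = -5 + (58 + O)*(O + √2*√O)/2)
s(11) + (17073 - 3732)*(17289 + 18284) = (-5 + (½)*11² + 29*11 + √2*11^(3/2)/2 + 29*√2*√11) + (17073 - 3732)*(17289 + 18284) = (-5 + (½)*121 + 319 + √2*(11*√11)/2 + 29*√22) + 13341*35573 = (-5 + 121/2 + 319 + 11*√22/2 + 29*√22) + 474579393 = (749/2 + 69*√22/2) + 474579393 = 949159535/2 + 69*√22/2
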